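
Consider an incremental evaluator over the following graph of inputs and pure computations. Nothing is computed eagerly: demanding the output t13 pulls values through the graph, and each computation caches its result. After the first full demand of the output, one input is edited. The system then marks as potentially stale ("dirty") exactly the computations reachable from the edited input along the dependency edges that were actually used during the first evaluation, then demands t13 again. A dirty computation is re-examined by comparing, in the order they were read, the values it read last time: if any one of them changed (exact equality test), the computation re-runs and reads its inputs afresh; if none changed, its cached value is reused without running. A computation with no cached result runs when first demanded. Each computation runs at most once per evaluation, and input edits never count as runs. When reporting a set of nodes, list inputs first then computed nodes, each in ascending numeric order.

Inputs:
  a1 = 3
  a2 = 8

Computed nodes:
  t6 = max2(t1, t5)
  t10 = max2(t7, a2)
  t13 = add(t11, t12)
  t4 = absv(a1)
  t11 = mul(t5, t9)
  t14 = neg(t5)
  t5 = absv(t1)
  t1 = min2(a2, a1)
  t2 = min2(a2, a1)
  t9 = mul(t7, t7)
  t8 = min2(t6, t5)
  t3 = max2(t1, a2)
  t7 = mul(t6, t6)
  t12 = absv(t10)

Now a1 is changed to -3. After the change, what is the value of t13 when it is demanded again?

t13 now evaluates to 252.
The important point: at t7 every value read last time is unchanged, so the dirty flag clears without a run.

Initial pass — values computed on the first demand:
  t1 = min2(8, 3) = 3
  t5 = absv(3) = 3
  t6 = max2(3, 3) = 3
  t7 = mul(3, 3) = 9
  t9 = mul(9, 9) = 81
  t10 = max2(9, 8) = 9
  t11 = mul(3, 81) = 243
  t12 = absv(9) = 9
  t13 = add(243, 9) = 252

Second demand — change propagation:
  t1: re-runs because a1 3->-3; new result -3.
  t5: re-runs because t1 3->-3; new result 3 (unchanged).
  t6: re-runs because t1 3->-3; new result 3 (unchanged).
  t7: re-examined; everything it read last time is the same (t6 unchanged, t6 unchanged) — cache 9 kept, no run.
  t9: re-examined; everything it read last time is the same (t7 unchanged, t7 unchanged) — cache 81 kept, no run.
  t10: re-examined; everything it read last time is the same (t7 unchanged, a2 unchanged) — cache 9 kept, no run.
  t11: re-examined; everything it read last time is the same (t5 unchanged, t9 unchanged) — cache 243 kept, no run.
  t12: re-examined; everything it read last time is the same (t10 unchanged) — cache 9 kept, no run.
  t13: re-examined; everything it read last time is the same (t11 unchanged, t12 unchanged) — cache 252 kept, no run.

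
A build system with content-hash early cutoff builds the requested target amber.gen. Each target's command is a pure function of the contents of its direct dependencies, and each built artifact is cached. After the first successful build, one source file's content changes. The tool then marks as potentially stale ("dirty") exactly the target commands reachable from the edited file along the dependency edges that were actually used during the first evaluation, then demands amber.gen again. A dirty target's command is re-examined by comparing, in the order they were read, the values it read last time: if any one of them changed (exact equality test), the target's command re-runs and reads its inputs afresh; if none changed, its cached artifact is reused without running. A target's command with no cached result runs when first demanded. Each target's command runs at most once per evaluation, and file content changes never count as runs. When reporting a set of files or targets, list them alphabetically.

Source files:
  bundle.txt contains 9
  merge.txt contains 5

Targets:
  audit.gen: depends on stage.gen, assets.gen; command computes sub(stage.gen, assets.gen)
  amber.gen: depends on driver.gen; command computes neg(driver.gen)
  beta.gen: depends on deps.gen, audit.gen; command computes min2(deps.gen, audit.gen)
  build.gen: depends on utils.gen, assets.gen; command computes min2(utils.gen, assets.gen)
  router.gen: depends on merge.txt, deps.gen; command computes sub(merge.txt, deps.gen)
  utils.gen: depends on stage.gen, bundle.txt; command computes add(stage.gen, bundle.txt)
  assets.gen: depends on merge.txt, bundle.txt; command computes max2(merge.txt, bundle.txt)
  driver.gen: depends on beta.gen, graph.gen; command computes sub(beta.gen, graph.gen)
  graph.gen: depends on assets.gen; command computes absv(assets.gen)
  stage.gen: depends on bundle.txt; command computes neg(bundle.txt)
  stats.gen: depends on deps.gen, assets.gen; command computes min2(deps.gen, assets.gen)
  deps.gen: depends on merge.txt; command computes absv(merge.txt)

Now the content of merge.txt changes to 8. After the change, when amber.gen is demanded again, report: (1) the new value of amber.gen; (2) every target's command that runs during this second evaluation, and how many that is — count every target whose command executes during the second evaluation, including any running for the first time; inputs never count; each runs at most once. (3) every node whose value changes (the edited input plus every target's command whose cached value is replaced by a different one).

New value of amber.gen: 27.
Target commands that run: assets.gen, beta.gen, deps.gen — 3 in total.
Values that change: deps.gen, merge.txt.
Key observation: the cutoff stops propagation at graph.gen — its inputs' values are unchanged, so it reuses its cache.

First evaluation (everything demanded from the output):
  assets.gen = max2(5, 9) = 9
  deps.gen = absv(5) = 5
  graph.gen = absv(9) = 9
  stage.gen = neg(9) = -9
  audit.gen = sub(-9, 9) = -18
  beta.gen = min2(5, -18) = -18
  driver.gen = sub(-18, 9) = -27
  amber.gen = neg(-27) = 27

Propagation after the edit:
  assets.gen: runs — merge.txt 5->8; result 9 (same value as before).
  audit.gen: checked — values it read are unchanged (stage.gen unchanged, assets.gen unchanged); reused cached -18 without running.
  deps.gen: runs — merge.txt 5->8; result 8.
  beta.gen: runs — deps.gen 5->8; result -18 (same value as before).
  graph.gen: checked — values it read are unchanged (assets.gen unchanged); reused cached 9 without running.
  driver.gen: checked — values it read are unchanged (beta.gen unchanged, graph.gen unchanged); reused cached -27 without running.
  amber.gen: checked — values it read are unchanged (driver.gen unchanged); reused cached 27 without running.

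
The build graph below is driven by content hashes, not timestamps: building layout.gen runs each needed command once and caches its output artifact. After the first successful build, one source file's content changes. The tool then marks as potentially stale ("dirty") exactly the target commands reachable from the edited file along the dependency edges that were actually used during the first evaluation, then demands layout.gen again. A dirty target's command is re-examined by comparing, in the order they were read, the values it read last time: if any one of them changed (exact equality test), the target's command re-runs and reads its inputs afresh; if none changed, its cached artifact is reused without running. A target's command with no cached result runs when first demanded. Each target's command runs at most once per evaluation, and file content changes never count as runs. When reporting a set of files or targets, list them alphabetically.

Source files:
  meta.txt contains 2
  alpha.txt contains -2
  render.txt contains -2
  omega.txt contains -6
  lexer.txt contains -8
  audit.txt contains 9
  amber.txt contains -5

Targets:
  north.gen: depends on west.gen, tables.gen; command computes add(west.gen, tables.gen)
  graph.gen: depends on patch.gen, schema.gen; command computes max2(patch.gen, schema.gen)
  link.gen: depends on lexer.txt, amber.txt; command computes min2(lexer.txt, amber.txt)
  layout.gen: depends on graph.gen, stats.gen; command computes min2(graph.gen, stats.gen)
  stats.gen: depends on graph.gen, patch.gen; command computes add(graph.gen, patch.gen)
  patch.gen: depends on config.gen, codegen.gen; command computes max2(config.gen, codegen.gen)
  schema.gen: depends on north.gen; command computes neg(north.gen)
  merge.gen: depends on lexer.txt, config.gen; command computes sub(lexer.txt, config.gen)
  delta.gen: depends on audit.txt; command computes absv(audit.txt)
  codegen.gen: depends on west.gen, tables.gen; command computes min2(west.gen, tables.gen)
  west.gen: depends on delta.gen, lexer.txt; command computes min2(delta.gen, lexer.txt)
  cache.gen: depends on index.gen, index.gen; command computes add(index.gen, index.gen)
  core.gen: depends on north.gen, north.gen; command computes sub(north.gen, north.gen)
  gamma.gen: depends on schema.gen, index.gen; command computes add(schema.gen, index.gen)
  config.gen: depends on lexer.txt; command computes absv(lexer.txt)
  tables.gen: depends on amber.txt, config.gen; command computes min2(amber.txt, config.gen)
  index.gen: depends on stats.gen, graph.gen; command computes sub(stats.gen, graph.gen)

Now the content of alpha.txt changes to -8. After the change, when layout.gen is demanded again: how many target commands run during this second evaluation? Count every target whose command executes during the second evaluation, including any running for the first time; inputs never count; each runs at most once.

Run set: none (0 run).
The important point: nothing the output needs ever reads alpha.txt, so the edit is invisible to it.

Initial pass — values computed on the first demand:
  config.gen = absv(-8) = 8
  delta.gen = absv(9) = 9
  tables.gen = min2(-5, 8) = -5
  west.gen = min2(9, -8) = -8
  codegen.gen = min2(-8, -5) = -8
  north.gen = add(-8, -5) = -13
  patch.gen = max2(8, -8) = 8
  schema.gen = neg(-13) = 13
  graph.gen = max2(8, 13) = 13
  stats.gen = add(13, 8) = 21
  layout.gen = min2(13, 21) = 13

Second demand — change propagation:
  no demanded computation ever read alpha.txt, so the edit dirties nothing and nothing runs.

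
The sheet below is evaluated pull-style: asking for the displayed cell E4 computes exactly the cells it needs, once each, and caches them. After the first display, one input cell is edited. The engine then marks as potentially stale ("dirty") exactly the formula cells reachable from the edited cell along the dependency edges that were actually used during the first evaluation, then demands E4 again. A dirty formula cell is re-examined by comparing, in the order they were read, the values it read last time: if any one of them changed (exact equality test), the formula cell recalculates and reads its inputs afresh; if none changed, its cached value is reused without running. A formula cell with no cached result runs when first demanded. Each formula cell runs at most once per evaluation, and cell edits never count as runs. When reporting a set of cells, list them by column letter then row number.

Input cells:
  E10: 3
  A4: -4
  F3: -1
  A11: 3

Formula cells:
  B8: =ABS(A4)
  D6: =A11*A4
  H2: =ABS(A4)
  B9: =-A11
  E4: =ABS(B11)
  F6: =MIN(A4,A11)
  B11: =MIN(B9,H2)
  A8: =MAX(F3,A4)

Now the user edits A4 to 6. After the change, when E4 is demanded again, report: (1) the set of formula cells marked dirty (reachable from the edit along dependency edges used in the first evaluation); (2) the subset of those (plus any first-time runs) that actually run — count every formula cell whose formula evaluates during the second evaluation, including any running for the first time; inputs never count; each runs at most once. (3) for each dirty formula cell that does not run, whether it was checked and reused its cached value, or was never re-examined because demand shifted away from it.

The edit dirties: B11, E4, H2.
2 formula cells run: B11, H2.
Cache hits after checking: E4.
Note the absorption at B11: it re-runs yet its value is the same, leaving the output's value untouched.

First demand of the output computes:
  B9 = -(3) = -3
  H2 = ABS(-4) = 4
  B11 = MIN(-3, 4) = -3
  E4 = ABS(-3) = 3

After the edit, cleaning proceeds:
  H2: a read changed (A4 -4->6) — executes, giving 6.
  B11: a read changed (H2 4->6) — executes, giving -3 — identical to its old value.
  E4: dirty, but its reads are unchanged (B11 unchanged); cached 3 stands.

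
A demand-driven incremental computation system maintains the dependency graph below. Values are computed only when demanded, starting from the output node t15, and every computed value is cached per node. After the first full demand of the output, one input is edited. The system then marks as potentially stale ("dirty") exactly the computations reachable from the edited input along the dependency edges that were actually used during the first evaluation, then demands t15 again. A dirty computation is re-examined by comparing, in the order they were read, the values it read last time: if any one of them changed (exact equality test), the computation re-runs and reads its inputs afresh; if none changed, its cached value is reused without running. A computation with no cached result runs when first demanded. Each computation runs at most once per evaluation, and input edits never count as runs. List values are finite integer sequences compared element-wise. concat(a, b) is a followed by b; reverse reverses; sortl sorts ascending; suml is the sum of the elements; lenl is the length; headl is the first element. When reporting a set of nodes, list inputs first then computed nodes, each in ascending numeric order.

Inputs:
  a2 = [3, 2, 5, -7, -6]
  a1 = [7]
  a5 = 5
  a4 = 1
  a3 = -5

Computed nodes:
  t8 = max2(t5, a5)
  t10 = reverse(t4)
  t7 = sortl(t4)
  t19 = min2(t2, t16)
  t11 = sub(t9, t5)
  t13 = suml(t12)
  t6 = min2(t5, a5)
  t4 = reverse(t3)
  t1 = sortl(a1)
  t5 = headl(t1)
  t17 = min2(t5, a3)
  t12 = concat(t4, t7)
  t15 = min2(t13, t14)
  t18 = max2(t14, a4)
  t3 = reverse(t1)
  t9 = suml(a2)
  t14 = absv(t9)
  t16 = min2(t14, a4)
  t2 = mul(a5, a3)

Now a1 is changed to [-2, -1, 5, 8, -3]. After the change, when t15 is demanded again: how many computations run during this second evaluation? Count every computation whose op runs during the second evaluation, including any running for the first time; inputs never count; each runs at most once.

Computations that run: t1, t3, t4, t7, t12, t13 — 6 in total.
Key observation: the change is absorbed at t13 — it re-runs but produces the same value, and the output's value is unchanged.

First evaluation (everything demanded from the output):
  t1 = sortl([7]) = [7]
  t3 = reverse([7]) = [7]
  t4 = reverse([7]) = [7]
  t7 = sortl([7]) = [7]
  t9 = suml([3, 2, 5, -7, -6]) = -3
  t12 = concat([7], [7]) = [7, 7]
  t13 = suml([7, 7]) = 14
  t14 = absv(-3) = 3
  t15 = min2(14, 3) = 3

Propagation after the edit:
  t1: runs — a1 [7]->[-2, -1, 5, 8, -3]; result [-3, -2, -1, 5, 8].
  t3: runs — t1 [7]->[-3, -2, -1, 5, 8]; result [8, 5, -1, -2, -3].
  t4: runs — t3 [7]->[8, 5, -1, -2, -3]; result [-3, -2, -1, 5, 8].
  t7: runs — t4 [7]->[-3, -2, -1, 5, 8]; result [-3, -2, -1, 5, 8].
  t12: runs — t4 [7]->[-3, -2, -1, 5, 8]; t7 [7]->[-3, -2, -1, 5, 8]; result [-3, -2, -1, 5, 8, -3, -2, -1, 5, 8].
  t13: runs — t12 [7, 7]->[-3, -2, -1, 5, 8, -3, -2, -1, 5, 8]; result 14 (same value as before).
  t15: checked — values it read are unchanged (t13 unchanged, t14 unchanged); reused cached 3 without running.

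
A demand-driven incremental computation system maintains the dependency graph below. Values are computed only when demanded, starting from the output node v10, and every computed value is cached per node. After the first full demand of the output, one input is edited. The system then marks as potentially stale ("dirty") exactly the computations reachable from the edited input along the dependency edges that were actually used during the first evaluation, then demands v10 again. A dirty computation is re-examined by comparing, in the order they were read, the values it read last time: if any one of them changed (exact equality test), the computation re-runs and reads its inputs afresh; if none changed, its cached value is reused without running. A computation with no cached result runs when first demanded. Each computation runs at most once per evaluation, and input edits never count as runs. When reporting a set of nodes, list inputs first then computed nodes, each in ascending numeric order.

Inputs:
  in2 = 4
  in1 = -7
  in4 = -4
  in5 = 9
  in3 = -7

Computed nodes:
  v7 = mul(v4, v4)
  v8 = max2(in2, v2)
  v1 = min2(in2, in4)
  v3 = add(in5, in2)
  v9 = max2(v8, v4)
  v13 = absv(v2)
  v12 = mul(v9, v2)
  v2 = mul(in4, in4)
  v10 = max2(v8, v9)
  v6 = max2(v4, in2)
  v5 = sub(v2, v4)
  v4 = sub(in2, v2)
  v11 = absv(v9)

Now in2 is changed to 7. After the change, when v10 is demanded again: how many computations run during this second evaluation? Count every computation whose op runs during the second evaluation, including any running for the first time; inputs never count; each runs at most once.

Computations that run: v4, v8, v9 — 3 in total.
Key observation: the cutoff stops propagation at v10 — its inputs' values are unchanged, so it reuses its cache.

First evaluation (everything demanded from the output):
  v2 = mul(-4, -4) = 16
  v4 = sub(4, 16) = -12
  v8 = max2(4, 16) = 16
  v9 = max2(16, -12) = 16
  v10 = max2(16, 16) = 16

Propagation after the edit:
  v4: runs — in2 4->7; result -9.
  v8: runs — in2 4->7; result 16 (same value as before).
  v9: runs — v4 -12->-9; result 16 (same value as before).
  v10: checked — values it read are unchanged (v8 unchanged, v9 unchanged); reused cached 16 without running.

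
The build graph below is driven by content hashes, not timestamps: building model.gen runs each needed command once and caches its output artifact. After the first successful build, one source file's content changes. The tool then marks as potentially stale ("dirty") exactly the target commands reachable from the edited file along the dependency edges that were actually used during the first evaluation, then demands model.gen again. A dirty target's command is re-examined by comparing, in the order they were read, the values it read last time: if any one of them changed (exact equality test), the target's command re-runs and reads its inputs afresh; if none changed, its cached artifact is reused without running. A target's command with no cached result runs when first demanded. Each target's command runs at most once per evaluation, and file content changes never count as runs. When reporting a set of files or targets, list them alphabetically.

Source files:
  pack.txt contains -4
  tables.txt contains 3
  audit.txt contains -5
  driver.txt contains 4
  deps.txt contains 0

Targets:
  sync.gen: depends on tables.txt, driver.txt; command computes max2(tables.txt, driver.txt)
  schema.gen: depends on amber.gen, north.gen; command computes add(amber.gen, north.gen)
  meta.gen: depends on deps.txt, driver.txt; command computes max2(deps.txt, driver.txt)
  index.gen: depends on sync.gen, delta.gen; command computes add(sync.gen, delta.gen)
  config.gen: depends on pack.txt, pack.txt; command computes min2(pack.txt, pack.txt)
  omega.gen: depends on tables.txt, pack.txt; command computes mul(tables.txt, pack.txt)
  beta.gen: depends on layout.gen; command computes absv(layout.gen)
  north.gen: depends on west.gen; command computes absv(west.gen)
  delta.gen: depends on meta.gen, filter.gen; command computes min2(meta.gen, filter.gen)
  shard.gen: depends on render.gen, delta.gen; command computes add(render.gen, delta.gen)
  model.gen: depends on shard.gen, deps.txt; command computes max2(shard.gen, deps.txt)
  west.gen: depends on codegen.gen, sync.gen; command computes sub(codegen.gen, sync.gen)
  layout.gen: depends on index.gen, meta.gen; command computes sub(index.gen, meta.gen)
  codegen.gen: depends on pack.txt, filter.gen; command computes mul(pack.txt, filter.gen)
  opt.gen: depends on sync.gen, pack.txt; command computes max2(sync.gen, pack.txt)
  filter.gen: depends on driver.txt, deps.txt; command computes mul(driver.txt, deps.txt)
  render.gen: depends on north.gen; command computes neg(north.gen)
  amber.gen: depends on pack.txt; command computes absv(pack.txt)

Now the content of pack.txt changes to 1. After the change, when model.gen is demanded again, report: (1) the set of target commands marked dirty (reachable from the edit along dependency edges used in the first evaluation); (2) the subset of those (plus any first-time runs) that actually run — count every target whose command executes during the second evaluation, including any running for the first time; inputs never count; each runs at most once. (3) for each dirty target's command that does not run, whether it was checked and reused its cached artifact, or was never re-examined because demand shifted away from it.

Dirty set: codegen.gen, model.gen, north.gen, render.gen, shard.gen, west.gen.
Run set: codegen.gen (1 run).
Re-examined without running (cache reused): model.gen, north.gen, render.gen, shard.gen, west.gen.
The important point: codegen.gen recomputes to an identical value, and the output ends up unchanged.

Initial pass — values computed on the first demand:
  filter.gen = mul(4, 0) = 0
  codegen.gen = mul(-4, 0) = 0
  meta.gen = max2(0, 4) = 4
  delta.gen = min2(4, 0) = 0
  sync.gen = max2(3, 4) = 4
  west.gen = sub(0, 4) = -4
  north.gen = absv(-4) = 4
  render.gen = neg(4) = -4
  shard.gen = add(-4, 0) = -4
  model.gen = max2(-4, 0) = 0

Second demand — change propagation:
  codegen.gen: re-runs because pack.txt -4->1; new result 0 (unchanged).
  west.gen: re-examined; everything it read last time is the same (codegen.gen unchanged, sync.gen unchanged) — cache -4 kept, no run.
  north.gen: re-examined; everything it read last time is the same (west.gen unchanged) — cache 4 kept, no run.
  render.gen: re-examined; everything it read last time is the same (north.gen unchanged) — cache -4 kept, no run.
  shard.gen: re-examined; everything it read last time is the same (render.gen unchanged, delta.gen unchanged) — cache -4 kept, no run.
  model.gen: re-examined; everything it read last time is the same (shard.gen unchanged, deps.txt unchanged) — cache 0 kept, no run.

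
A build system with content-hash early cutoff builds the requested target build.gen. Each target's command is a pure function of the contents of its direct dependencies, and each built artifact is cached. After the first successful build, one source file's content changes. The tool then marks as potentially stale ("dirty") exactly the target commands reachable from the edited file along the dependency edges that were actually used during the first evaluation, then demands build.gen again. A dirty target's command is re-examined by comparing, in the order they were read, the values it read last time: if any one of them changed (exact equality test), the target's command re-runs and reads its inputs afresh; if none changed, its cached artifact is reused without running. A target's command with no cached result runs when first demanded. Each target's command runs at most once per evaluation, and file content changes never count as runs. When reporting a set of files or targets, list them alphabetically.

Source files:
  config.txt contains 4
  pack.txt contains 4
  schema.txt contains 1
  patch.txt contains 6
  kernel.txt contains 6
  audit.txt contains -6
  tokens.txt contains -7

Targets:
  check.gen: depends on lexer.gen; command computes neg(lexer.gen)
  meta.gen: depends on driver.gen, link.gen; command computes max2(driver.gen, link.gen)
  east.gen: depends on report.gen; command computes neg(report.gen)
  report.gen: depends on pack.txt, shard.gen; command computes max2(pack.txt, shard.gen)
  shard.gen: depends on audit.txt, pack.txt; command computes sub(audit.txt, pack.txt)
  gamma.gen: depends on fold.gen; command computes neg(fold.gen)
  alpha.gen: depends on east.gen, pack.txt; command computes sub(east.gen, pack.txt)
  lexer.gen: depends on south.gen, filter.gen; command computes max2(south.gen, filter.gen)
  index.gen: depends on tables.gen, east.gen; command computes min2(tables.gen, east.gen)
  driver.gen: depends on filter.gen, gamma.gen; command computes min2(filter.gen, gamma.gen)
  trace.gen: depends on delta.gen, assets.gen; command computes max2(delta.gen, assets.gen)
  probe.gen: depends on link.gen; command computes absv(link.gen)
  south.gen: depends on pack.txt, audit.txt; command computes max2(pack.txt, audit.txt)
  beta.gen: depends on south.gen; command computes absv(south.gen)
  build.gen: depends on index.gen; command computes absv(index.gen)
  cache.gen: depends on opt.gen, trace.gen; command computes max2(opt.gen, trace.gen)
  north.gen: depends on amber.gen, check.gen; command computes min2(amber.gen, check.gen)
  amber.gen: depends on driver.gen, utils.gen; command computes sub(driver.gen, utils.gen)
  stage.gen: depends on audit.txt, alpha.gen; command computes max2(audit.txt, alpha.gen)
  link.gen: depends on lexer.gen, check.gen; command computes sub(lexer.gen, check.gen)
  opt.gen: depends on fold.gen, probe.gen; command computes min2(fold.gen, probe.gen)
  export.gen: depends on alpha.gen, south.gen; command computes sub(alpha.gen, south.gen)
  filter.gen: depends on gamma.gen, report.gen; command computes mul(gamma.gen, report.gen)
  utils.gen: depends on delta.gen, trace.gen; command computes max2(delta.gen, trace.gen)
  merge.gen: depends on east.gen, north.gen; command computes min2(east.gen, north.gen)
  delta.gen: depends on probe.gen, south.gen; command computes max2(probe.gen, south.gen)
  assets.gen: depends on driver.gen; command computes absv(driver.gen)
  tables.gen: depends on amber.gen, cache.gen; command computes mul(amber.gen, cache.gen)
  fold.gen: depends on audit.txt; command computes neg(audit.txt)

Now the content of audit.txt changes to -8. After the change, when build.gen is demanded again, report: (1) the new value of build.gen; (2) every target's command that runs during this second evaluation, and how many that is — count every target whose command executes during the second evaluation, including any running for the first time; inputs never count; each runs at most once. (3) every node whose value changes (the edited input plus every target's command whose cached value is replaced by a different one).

New value of build.gen: 2048.
Target commands that run: amber.gen, assets.gen, build.gen, cache.gen, driver.gen, filter.gen, fold.gen, gamma.gen, index.gen, lexer.gen, opt.gen, report.gen, shard.gen, south.gen, tables.gen, trace.gen, utils.gen — 17 in total.
Values that change: amber.gen, assets.gen, audit.txt, build.gen, cache.gen, driver.gen, filter.gen, fold.gen, gamma.gen, index.gen, opt.gen, shard.gen, tables.gen, trace.gen, utils.gen.
Key observation: the cutoff stops propagation at east.gen — its inputs' values are unchanged, so it reuses its cache.

First evaluation (everything demanded from the output):
  fold.gen = neg(-6) = 6
  gamma.gen = neg(6) = -6
  shard.gen = sub(-6, 4) = -10
  report.gen = max2(4, -10) = 4
  east.gen = neg(4) = -4
  filter.gen = mul(-6, 4) = -24
  driver.gen = min2(-24, -6) = -24
  assets.gen = absv(-24) = 24
  south.gen = max2(4, -6) = 4
  lexer.gen = max2(4, -24) = 4
  check.gen = neg(4) = -4
  link.gen = sub(4, -4) = 8
  probe.gen = absv(8) = 8
  delta.gen = max2(8, 4) = 8
  opt.gen = min2(6, 8) = 6
  trace.gen = max2(8, 24) = 24
  cache.gen = max2(6, 24) = 24
  utils.gen = max2(8, 24) = 24
  amber.gen = sub(-24, 24) = -48
  tables.gen = mul(-48, 24) = -1152
  index.gen = min2(-1152, -4) = -1152
  build.gen = absv(-1152) = 1152

Propagation after the edit:
  fold.gen: runs — audit.txt -6->-8; result 8.
  gamma.gen: runs — fold.gen 6->8; result -8.
  shard.gen: runs — audit.txt -6->-8; result -12.
  report.gen: runs — shard.gen -10->-12; result 4 (same value as before).
  east.gen: checked — values it read are unchanged (report.gen unchanged); reused cached -4 without running.
  filter.gen: runs — gamma.gen -6->-8; result -32.
  driver.gen: runs — filter.gen -24->-32; gamma.gen -6->-8; result -32.
  assets.gen: runs — driver.gen -24->-32; result 32.
  south.gen: runs — audit.txt -6->-8; result 4 (same value as before).
  lexer.gen: runs — filter.gen -24->-32; result 4 (same value as before).
  check.gen: checked — values it read are unchanged (lexer.gen unchanged); reused cached -4 without running.
  link.gen: checked — values it read are unchanged (lexer.gen unchanged, check.gen unchanged); reused cached 8 without running.
  probe.gen: checked — values it read are unchanged (link.gen unchanged); reused cached 8 without running.
  delta.gen: checked — values it read are unchanged (probe.gen unchanged, south.gen unchanged); reused cached 8 without running.
  opt.gen: runs — fold.gen 6->8; result 8.
  trace.gen: runs — assets.gen 24->32; result 32.
  cache.gen: runs — opt.gen 6->8; trace.gen 24->32; result 32.
  utils.gen: runs — trace.gen 24->32; result 32.
  amber.gen: runs — driver.gen -24->-32; utils.gen 24->32; result -64.
  tables.gen: runs — amber.gen -48->-64; cache.gen 24->32; result -2048.
  index.gen: runs — tables.gen -1152->-2048; result -2048.
  build.gen: runs — index.gen -1152->-2048; result 2048.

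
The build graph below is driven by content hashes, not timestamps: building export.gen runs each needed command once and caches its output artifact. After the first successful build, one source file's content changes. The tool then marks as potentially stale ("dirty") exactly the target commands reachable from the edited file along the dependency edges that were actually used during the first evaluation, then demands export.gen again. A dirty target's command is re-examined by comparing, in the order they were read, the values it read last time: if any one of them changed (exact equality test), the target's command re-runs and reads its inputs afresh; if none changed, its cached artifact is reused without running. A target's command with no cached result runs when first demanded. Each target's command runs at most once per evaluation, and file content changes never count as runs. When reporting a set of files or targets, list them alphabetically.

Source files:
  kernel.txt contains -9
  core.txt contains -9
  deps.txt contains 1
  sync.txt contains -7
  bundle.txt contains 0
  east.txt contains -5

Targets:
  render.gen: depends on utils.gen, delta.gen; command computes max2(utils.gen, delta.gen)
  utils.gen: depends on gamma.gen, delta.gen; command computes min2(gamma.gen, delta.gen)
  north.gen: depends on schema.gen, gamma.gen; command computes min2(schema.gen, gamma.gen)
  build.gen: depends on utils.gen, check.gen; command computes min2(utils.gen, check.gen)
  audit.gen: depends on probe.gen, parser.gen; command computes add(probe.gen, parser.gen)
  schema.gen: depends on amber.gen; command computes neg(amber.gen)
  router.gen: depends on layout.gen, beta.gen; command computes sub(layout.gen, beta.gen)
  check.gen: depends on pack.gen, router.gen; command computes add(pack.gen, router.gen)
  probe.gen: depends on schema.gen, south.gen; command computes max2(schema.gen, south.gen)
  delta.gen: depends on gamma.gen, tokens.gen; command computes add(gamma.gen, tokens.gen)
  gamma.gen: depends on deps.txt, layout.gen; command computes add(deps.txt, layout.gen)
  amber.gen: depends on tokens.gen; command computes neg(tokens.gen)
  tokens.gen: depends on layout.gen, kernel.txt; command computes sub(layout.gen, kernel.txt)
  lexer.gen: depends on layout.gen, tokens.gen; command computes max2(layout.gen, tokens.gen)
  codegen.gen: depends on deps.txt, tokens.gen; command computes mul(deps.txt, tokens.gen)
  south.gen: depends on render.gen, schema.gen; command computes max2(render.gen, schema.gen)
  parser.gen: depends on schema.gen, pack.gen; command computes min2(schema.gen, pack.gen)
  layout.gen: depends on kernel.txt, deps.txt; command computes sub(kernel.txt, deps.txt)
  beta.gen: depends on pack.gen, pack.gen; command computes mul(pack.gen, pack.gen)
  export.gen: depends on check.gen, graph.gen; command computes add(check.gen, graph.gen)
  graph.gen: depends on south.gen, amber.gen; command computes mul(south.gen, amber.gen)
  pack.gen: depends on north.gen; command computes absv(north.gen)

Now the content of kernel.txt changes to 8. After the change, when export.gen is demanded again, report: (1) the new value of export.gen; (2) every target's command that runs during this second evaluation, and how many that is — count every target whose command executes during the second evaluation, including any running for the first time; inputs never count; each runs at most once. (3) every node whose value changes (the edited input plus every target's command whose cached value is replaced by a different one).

Initial pass — values computed on the first demand:
  layout.gen = sub(-9, 1) = -10
  gamma.gen = add(1, -10) = -9
  tokens.gen = sub(-10, -9) = -1
  amber.gen = neg(-1) = 1
  delta.gen = add(-9, -1) = -10
  schema.gen = neg(1) = -1
  north.gen = min2(-1, -9) = -9
  pack.gen = absv(-9) = 9
  beta.gen = mul(9, 9) = 81
  router.gen = sub(-10, 81) = -91
  check.gen = add(9, -91) = -82
  utils.gen = min2(-9, -10) = -10
  render.gen = max2(-10, -10) = -10
  south.gen = max2(-10, -1) = -1
  graph.gen = mul(-1, 1) = -1
  export.gen = add(-82, -1) = -83

Second demand — change propagation:
  layout.gen: re-runs because kernel.txt -9->8; new result 7.
  gamma.gen: re-runs because layout.gen -10->7; new result 8.
  tokens.gen: re-runs because layout.gen -10->7; kernel.txt -9->8; new result -1 (unchanged).
  amber.gen: re-examined; everything it read last time is the same (tokens.gen unchanged) — cache 1 kept, no run.
  delta.gen: re-runs because gamma.gen -9->8; new result 7.
  schema.gen: re-examined; everything it read last time is the same (amber.gen unchanged) — cache -1 kept, no run.
  north.gen: re-runs because gamma.gen -9->8; new result -1.
  pack.gen: re-runs because north.gen -9->-1; new result 1.
  beta.gen: re-runs because pack.gen 9->1; pack.gen 9->1; new result 1.
  router.gen: re-runs because layout.gen -10->7; beta.gen 81->1; new result 6.
  check.gen: re-runs because pack.gen 9->1; router.gen -91->6; new result 7.
  utils.gen: re-runs because gamma.gen -9->8; delta.gen -10->7; new result 7.
  render.gen: re-runs because utils.gen -10->7; delta.gen -10->7; new result 7.
  south.gen: re-runs because render.gen -10->7; new result 7.
  graph.gen: re-runs because south.gen -1->7; new result 7.
  export.gen: re-runs because check.gen -82->7; graph.gen -1->7; new result 14.

The important point: at amber.gen every value read last time is unchanged, so the dirty flag clears without a run.

export.gen now evaluates to 14.
Run set: beta.gen, check.gen, delta.gen, export.gen, gamma.gen, graph.gen, layout.gen, north.gen, pack.gen, render.gen, router.gen, south.gen, tokens.gen, utils.gen (14 run).
Changed values: beta.gen, check.gen, delta.gen, export.gen, gamma.gen, graph.gen, kernel.txt, layout.gen, north.gen, pack.gen, render.gen, router.gen, south.gen, utils.gen.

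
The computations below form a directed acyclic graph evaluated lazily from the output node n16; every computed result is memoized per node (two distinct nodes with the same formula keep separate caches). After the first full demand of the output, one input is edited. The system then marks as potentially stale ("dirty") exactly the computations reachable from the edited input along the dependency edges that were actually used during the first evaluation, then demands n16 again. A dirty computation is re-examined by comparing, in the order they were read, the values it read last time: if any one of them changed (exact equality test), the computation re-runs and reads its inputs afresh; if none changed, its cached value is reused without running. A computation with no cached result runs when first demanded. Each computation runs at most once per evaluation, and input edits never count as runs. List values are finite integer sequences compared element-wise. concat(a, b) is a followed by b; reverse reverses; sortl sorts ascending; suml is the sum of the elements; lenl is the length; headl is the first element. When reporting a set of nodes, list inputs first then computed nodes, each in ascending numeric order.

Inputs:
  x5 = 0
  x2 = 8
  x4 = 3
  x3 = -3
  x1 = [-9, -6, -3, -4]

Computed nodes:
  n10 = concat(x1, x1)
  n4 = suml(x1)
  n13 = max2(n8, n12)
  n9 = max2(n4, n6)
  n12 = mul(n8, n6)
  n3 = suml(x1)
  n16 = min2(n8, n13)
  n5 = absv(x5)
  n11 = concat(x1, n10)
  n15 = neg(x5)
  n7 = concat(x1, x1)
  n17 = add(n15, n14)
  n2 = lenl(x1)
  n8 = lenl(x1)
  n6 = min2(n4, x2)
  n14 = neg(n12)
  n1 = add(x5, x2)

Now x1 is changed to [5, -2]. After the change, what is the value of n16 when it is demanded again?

First demand of the output computes:
  n4 = suml([-9, -6, -3, -4]) = -22
  n6 = min2(-22, 8) = -22
  n8 = lenl([-9, -6, -3, -4]) = 4
  n12 = mul(4, -22) = -88
  n13 = max2(4, -88) = 4
  n16 = min2(4, 4) = 4

After the edit, cleaning proceeds:
  n4: a read changed (x1 [-9, -6, -3, -4]->[5, -2]) — executes, giving 3.
  n6: a read changed (n4 -22->3) — executes, giving 3.
  n8: a read changed (x1 [-9, -6, -3, -4]->[5, -2]) — executes, giving 2.
  n12: a read changed (n8 4->2; n6 -22->3) — executes, giving 6.
  n13: a read changed (n8 4->2; n12 -88->6) — executes, giving 6.
  n16: a read changed (n8 4->2; n13 4->6) — executes, giving 2.

Demanding n16 again yields 2.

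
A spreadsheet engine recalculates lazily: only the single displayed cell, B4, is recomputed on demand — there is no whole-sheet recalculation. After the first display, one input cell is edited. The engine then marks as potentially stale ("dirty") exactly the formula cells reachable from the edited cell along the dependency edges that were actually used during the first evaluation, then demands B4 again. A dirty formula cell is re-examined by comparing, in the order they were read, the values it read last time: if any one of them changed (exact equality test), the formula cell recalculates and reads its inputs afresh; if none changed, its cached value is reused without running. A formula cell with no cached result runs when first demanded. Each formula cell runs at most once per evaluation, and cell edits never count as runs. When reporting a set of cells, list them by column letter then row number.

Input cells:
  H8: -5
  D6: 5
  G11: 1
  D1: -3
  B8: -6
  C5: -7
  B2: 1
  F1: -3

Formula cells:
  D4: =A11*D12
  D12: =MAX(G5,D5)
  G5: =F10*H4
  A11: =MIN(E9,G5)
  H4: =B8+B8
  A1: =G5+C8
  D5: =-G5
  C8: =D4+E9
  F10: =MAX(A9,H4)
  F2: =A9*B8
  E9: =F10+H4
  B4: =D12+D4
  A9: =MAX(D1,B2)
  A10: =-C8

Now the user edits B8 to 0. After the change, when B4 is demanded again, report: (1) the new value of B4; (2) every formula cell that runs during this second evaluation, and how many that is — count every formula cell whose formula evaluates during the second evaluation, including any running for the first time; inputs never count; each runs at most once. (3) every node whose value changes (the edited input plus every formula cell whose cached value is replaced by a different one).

New value of B4: 0.
Formula cells that run: A11, B4, D4, D5, D12, E9, F10, G5, H4 — 9 in total.
Values that change: A11, B4, B8, D4, D5, D12, E9, G5, H4.

First evaluation (everything demanded from the output):
  A9 = MAX(-3, 1) = 1
  H4 = -6 + -6 = -12
  F10 = MAX(1, -12) = 1
  E9 = 1 + -12 = -11
  G5 = 1 * -12 = -12
  A11 = MIN(-11, -12) = -12
  D5 = -(-12) = 12
  D12 = MAX(-12, 12) = 12
  D4 = -12 * 12 = -144
  B4 = 12 + -144 = -132

Propagation after the edit:
  H4: runs — B8 -6->0; B8 -6->0; result 0.
  F10: runs — H4 -12->0; result 1 (same value as before).
  E9: runs — H4 -12->0; result 1.
  G5: runs — H4 -12->0; result 0.
  A11: runs — E9 -11->1; G5 -12->0; result 0.
  D5: runs — G5 -12->0; result 0.
  D12: runs — G5 -12->0; D5 12->0; result 0.
  D4: runs — A11 -12->0; D12 12->0; result 0.
  B4: runs — D12 12->0; D4 -144->0; result 0.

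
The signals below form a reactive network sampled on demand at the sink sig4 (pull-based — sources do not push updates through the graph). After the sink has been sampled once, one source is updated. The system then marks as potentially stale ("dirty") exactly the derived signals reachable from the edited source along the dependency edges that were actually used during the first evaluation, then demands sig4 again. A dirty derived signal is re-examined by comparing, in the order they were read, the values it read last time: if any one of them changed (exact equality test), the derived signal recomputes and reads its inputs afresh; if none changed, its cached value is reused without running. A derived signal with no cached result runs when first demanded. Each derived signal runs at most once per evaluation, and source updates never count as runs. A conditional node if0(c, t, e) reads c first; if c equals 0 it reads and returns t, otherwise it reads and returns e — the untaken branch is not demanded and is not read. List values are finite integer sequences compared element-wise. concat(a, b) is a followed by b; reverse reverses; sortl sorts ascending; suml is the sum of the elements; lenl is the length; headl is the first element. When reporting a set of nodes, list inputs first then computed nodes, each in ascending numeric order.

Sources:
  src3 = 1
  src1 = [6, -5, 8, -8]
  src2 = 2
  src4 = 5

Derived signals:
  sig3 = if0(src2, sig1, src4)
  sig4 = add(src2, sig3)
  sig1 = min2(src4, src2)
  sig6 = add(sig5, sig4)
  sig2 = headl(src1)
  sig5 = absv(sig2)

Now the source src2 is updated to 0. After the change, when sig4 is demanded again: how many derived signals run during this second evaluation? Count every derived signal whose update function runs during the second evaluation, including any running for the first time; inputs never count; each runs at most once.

Run set: sig1, sig3, sig4 (3 run).
The important point: the flipped condition pulls in fresh nodes; sig1 runs for the first time.

Initial pass — values computed on the first demand:
  sig3 = if0(src2=2 -> else branch src4) = 5
  sig4 = add(2, 5) = 7

Second demand — change propagation:
  sig1: newly demanded (no cache) — executes and yields 0.
  sig3: re-runs because src2 2->0; new result 0.
  sig4: re-runs because src2 2->0; sig3 5->0; new result 0.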